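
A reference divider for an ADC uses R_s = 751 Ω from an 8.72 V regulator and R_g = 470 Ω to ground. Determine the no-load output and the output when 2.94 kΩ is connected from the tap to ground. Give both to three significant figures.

Open-circuit: V = 8.72 × 470/(751 + 470) = 3.36 V.
With the load, R_g becomes R_g‖R_L = 405.2 Ω, so V = 8.72 × 405.2/1156 = 3.06 V.

Unloaded: 3.36 V; loaded: 3.06 V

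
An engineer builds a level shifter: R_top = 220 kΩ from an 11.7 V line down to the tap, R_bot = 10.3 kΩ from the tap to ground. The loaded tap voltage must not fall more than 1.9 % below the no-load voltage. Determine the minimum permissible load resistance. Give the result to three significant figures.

R_L(min) ≈ 508 kΩ

Output resistance R_th = R_top‖R_bot = (220 × 10.3)/230.3 = 9.839 kΩ.
The fractional drop is R_th/(R_th + R_L); requiring this ≤ 0.0190 gives R_L ≥ R_th(1/0.0190 − 1) = 9.839 × 51.63 = 508 kΩ.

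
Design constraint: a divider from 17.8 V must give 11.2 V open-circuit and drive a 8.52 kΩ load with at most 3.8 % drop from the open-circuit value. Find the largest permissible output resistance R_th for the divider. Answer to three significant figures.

R_th ≤ 337 Ω

Loading drop = R_th/(R_th + R_L) ≤ 0.0380, so R_th ≤ R_L · ε/(1−ε) = 8.52 kΩ × 0.0380/0.9620 = 337 Ω.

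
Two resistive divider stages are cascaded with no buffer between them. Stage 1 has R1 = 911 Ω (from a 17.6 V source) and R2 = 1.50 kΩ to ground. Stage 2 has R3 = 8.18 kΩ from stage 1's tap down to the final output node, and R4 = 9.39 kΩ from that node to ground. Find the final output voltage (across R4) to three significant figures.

V_out ≈ 5.67 V

Stage 2 presents R3+R4 = 17570 Ω as a load on stage 1's tap.
Stage 1's lower leg becomes R2‖(R3+R4) = 1382 Ω, so V_mid = 17.6 × 1382/2293 = 10.61 V.
Stage 2 is itself unloaded: V_out = V_mid × R4/(R3+R4) = 10.61 × 9390/17570 = 5.67 V.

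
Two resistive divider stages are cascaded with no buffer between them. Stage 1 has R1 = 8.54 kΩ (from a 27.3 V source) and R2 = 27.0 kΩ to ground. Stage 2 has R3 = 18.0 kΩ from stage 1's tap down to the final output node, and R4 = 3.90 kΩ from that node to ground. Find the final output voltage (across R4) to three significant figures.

V_out ≈ 2.85 V

Stage 2 presents R3+R4 = 21.90 kΩ as a load on stage 1's tap.
Stage 1's lower leg becomes R2‖(R3+R4) = 12.09 kΩ, so V_mid = 27.3 × 12.09/20.63 = 16.00 V.
Stage 2 is itself unloaded: V_out = V_mid × R4/(R3+R4) = 16.00 × 3.90/21.90 = 2.85 V.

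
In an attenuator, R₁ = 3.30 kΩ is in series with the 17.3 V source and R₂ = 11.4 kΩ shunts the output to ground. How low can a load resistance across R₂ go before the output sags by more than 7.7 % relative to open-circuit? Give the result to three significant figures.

R_L(min) ≈ 30.7 kΩ

Output resistance R_th = R₁‖R₂ = (3.30 × 11.4)/14.70 = 2.559 kΩ.
The fractional drop is R_th/(R_th + R_L); requiring this ≤ 0.0770 gives R_L ≥ R_th(1/0.0770 − 1) = 2.559 × 11.99 = 30.7 kΩ.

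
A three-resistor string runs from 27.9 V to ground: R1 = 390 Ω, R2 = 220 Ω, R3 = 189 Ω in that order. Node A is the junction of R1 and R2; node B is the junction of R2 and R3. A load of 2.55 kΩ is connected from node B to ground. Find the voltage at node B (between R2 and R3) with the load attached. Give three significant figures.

At node B, R3 is in parallel with the load: R3‖R_L = 176.0 Ω.
Below node A the resistance is R2 + (R3‖R_L) = 396.0 Ω, so V_A = 27.9 × 396.0/786.0 = 14.06 V.
Then V_B = V_A × (R3‖R_L)/(R2 + R3‖R_L) = 14.06 × 176.0/396.0 = 6.25 V.

V ≈ 6.25 V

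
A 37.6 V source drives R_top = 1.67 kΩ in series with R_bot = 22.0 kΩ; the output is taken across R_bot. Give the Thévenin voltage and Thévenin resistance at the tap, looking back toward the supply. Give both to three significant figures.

V_th = 34.9 V, R_th = 1.55 kΩ

V_th is the open-circuit tap voltage: 37.6 × 22.0/(1.67 + 22.0) = 34.9 V.
With the supply zeroed, R_top and R_bot appear in parallel from the tap: R_th = R_top‖R_bot = (1.67 × 22.0)/23.67 = 1.55 kΩ.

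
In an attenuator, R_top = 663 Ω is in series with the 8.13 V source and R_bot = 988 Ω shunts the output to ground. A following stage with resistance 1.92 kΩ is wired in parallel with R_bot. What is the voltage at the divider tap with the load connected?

The load sits in parallel with R_bot: R_bot‖R_L = (988 × 1920) / (988 + 1920) = 652.3 Ω.
V_out = 8.13 × 652.3 / (663 + 652.3) = 8.13 × 652.3/1315 = 4.03 V.

V_out ≈ 4.03 V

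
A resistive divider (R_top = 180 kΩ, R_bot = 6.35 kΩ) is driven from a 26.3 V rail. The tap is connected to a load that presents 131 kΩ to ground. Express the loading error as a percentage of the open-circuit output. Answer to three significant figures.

4.47 %

The divider's output (Thévenin) resistance is R_top‖R_bot = 6.134 kΩ.
Fractional drop under load = R_th/(R_th + R_L) = 6.134 / (6.134 + 131) = 0.04473.
So the output falls by 4.47 %.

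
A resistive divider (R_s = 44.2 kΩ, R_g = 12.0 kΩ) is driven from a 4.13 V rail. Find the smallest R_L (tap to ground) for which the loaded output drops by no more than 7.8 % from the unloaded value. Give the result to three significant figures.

Output resistance R_th = R_s‖R_g = (44.2 × 12.0)/56.20 = 9.438 kΩ.
The fractional drop is R_th/(R_th + R_L); requiring this ≤ 0.0780 gives R_L ≥ R_th(1/0.0780 − 1) = 9.438 × 11.82 = 112 kΩ.

R_L(min) ≈ 112 kΩ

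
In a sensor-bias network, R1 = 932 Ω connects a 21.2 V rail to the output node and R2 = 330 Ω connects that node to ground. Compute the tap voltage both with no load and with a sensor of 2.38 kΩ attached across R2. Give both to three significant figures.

Open-circuit: V = 21.2 × 330/(932 + 330) = 5.54 V.
With the load, R2 becomes R2‖R_L = 289.8 Ω, so V = 21.2 × 289.8/1222 = 5.03 V.

Unloaded: 5.54 V; loaded: 5.03 V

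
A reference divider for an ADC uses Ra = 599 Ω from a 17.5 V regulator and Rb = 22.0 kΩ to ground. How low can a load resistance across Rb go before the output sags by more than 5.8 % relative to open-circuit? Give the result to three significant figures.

R_L(min) ≈ 9.47 kΩ

Output resistance R_th = Ra‖Rb = (599 × 22000)/22600 = 583.1 Ω.
The fractional drop is R_th/(R_th + R_L); requiring this ≤ 0.0580 gives R_L ≥ R_th(1/0.0580 − 1) = 583.1 × 16.24 = 9.47 kΩ.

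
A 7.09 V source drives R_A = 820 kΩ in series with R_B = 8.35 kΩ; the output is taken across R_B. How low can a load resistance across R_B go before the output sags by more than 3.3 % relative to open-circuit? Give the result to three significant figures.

R_L(min) ≈ 242 kΩ

Output resistance R_th = R_A‖R_B = (820 × 8.35)/828.4 = 8.266 kΩ.
The fractional drop is R_th/(R_th + R_L); requiring this ≤ 0.0330 gives R_L ≥ R_th(1/0.0330 − 1) = 8.266 × 29.30 = 242 kΩ.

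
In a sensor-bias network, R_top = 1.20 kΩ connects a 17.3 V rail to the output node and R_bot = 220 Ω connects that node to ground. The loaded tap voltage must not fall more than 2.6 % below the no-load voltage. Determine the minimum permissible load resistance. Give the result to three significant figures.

Output resistance R_th = R_top‖R_bot = (1200 × 220)/1420 = 185.9 Ω.
The fractional drop is R_th/(R_th + R_L); requiring this ≤ 0.0260 gives R_L ≥ R_th(1/0.0260 − 1) = 185.9 × 37.46 = 6.96 kΩ.

R_L(min) ≈ 6.96 kΩ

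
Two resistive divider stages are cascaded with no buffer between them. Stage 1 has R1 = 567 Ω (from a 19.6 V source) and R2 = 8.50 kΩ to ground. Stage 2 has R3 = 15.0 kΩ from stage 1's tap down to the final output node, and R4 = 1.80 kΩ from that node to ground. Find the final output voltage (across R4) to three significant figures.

Stage 2 presents R3+R4 = 16800 Ω as a load on stage 1's tap.
Stage 1's lower leg becomes R2‖(R3+R4) = 5644 Ω, so V_mid = 19.6 × 5644/6211 = 17.81 V.
Stage 2 is itself unloaded: V_out = V_mid × R4/(R3+R4) = 17.81 × 1800/16800 = 1.91 V.

V_out ≈ 1.91 V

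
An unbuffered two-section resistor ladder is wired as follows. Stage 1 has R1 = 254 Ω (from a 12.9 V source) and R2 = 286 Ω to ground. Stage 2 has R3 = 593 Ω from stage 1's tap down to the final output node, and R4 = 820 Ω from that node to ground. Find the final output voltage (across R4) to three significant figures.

V_out ≈ 3.62 V

Stage 2 presents R3+R4 = 1413 Ω as a load on stage 1's tap.
Stage 1's lower leg becomes R2‖(R3+R4) = 237.9 Ω, so V_mid = 12.9 × 237.9/491.9 = 6.238 V.
Stage 2 is itself unloaded: V_out = V_mid × R4/(R3+R4) = 6.238 × 820/1413 = 3.62 V.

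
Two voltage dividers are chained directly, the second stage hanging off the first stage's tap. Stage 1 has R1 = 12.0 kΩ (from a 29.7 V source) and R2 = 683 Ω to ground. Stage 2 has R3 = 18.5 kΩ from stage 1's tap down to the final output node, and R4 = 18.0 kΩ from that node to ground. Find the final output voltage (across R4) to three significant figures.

Stage 2 presents R3+R4 = 36500 Ω as a load on stage 1's tap.
Stage 1's lower leg becomes R2‖(R3+R4) = 670.5 Ω, so V_mid = 29.7 × 670.5/12670 = 1.572 V.
Stage 2 is itself unloaded: V_out = V_mid × R4/(R3+R4) = 1.572 × 18000/36500 = 0.775 V.

V_out ≈ 0.775 V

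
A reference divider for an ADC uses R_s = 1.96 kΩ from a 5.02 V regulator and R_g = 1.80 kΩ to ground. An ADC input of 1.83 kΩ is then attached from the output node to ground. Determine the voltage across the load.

The load sits in parallel with R_g: R_g‖R_L = (1.80 × 1.83) / (1.80 + 1.83) = 0.9074 kΩ.
V_out = 5.02 × 0.9074 / (1.96 + 0.9074) = 5.02 × 0.9074/2.867 = 1.59 V.
(Unloaded it would have been 2.40 V.)

V_out ≈ 1.59 V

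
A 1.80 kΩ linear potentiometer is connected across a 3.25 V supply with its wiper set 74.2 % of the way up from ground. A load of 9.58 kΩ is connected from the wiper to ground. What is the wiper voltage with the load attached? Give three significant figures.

V ≈ 2.33 V

The wiper splits the pot into (1−α)R = 464.4 Ω above and αR = 1336 Ω below.
Lower section ‖ load = 1172 Ω.
V_wiper = 3.25 × 1172/(464.4 + 1172) = 2.33 V.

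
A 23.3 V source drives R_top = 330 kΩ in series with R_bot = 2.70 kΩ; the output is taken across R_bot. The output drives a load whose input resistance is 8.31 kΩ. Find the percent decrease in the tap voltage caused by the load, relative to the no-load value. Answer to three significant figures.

Unloaded V = 23.3 × 2.70/332.7 = 0.1891 V.
Loaded: R_bot‖R_L = 2.038 kΩ, giving V = 23.3 × 2.038/332.0 = 0.1430 V.
Drop = (0.1891 − 0.1430) / 0.1891 = 24.4 %.

24.4 %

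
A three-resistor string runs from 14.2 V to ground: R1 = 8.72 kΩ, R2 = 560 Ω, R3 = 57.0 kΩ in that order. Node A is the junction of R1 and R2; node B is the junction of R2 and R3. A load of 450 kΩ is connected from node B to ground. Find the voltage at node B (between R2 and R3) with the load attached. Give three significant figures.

At node B, R3 is in parallel with the load: R3‖R_L = 50590 Ω.
Below node A the resistance is R2 + (R3‖R_L) = 51150 Ω, so V_A = 14.2 × 51150/59870 = 12.13 V.
Then V_B = V_A × (R3‖R_L)/(R2 + R3‖R_L) = 12.13 × 50590/51150 = 12.0 V.

V ≈ 12.0 V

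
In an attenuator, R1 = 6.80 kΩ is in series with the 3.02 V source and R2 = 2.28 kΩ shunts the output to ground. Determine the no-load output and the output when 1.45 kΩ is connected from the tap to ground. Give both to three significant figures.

Open-circuit: V = 3.02 × 2.28/(6.80 + 2.28) = 0.758 V.
With the load, R2 becomes R2‖R_L = 0.8863 kΩ, so V = 3.02 × 0.8863/7.686 = 0.348 V.

Unloaded: 0.758 V; loaded: 0.348 V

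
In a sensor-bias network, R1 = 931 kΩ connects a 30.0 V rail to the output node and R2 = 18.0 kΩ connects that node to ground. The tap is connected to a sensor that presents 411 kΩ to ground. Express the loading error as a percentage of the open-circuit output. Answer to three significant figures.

4.12 %

The divider's output (Thévenin) resistance is R1‖R2 = 17.66 kΩ.
Fractional drop under load = R_th/(R_th + R_L) = 17.66 / (17.66 + 411) = 0.04119.
So the output falls by 4.12 %.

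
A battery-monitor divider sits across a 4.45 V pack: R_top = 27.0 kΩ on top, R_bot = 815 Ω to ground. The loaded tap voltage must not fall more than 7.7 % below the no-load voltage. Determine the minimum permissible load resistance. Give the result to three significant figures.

Output resistance R_th = R_top‖R_bot = (27000 × 815)/27820 = 791.1 Ω.
The fractional drop is R_th/(R_th + R_L); requiring this ≤ 0.0770 gives R_L ≥ R_th(1/0.0770 − 1) = 791.1 × 11.99 = 9.48 kΩ.

R_L(min) ≈ 9.48 kΩ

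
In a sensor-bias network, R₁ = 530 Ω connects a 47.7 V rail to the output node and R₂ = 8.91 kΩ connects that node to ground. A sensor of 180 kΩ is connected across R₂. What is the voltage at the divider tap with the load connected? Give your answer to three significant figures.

V_out ≈ 44.9 V

The load sits in parallel with R₂: R₂‖R_L = (8910 × 180000) / (8910 + 180000) = 8490 Ω.
V_out = 47.7 × 8490 / (530 + 8490) = 47.7 × 8490/9020 = 44.9 V.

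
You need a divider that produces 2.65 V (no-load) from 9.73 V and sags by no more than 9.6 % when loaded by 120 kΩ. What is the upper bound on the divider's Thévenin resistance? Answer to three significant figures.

R_th ≤ 12.7 kΩ

Loading drop = R_th/(R_th + R_L) ≤ 0.0960, so R_th ≤ R_L · ε/(1−ε) = 120 kΩ × 0.0960/0.9040 = 12.7 kΩ.
(Any R1, R2 with R2/(R1+R2) = 0.272 and R1‖R2 ≤ 12.7 kΩ will meet the spec.)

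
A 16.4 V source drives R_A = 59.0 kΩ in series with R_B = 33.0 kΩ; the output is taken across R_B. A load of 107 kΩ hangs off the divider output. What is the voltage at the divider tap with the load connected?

The load sits in parallel with R_B: R_B‖R_L = (33.0 × 107) / (33.0 + 107) = 25.22 kΩ.
V_out = 16.4 × 25.22 / (59.0 + 25.22) = 16.4 × 25.22/84.22 = 4.91 V.

V_out ≈ 4.91 V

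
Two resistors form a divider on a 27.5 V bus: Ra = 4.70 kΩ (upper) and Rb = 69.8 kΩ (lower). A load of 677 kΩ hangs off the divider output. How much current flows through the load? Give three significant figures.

I_L ≈ 0.0378 mA

Rb‖R_L = 63.28 kΩ; V_out = 27.5 × 63.28/67.98 = 25.60 V.
I_L = V_out / R_L = 25.60 / 677 kΩ = 0.0378 mA.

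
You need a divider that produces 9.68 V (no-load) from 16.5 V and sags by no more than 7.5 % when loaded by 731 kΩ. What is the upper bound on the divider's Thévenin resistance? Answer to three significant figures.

R_th ≤ 59.3 kΩ

Loading drop = R_th/(R_th + R_L) ≤ 0.0750, so R_th ≤ R_L · ε/(1−ε) = 731 kΩ × 0.0750/0.9250 = 59.3 kΩ.
(Any R1, R2 with R2/(R1+R2) = 0.587 and R1‖R2 ≤ 59.3 kΩ will meet the spec.)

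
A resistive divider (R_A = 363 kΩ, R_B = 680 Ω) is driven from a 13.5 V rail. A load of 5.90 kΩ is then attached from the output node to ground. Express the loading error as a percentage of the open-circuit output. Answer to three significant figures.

10.3 %

The divider's output (Thévenin) resistance is R_A‖R_B = 678.7 Ω.
Fractional drop under load = R_th/(R_th + R_L) = 678.7 / (678.7 + 5900) = 0.1032.
So the output falls by 10.3 %.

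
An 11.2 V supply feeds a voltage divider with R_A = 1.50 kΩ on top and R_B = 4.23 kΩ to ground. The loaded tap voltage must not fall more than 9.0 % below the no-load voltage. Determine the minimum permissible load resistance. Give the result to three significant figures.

Output resistance R_th = R_A‖R_B = (1.50 × 4.23)/5.730 = 1.107 kΩ.
The fractional drop is R_th/(R_th + R_L); requiring this ≤ 0.0900 gives R_L ≥ R_th(1/0.0900 − 1) = 1.107 × 10.11 = 11.2 kΩ.

R_L(min) ≈ 11.2 kΩ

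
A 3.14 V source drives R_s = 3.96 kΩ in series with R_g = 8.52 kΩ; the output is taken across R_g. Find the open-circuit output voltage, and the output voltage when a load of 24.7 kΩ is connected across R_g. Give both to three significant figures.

Unloaded: 2.14 V; loaded: 1.93 V

Open-circuit: V = 3.14 × 8.52/(3.96 + 8.52) = 2.14 V.
With the load, R_g becomes R_g‖R_L = 6.335 kΩ, so V = 3.14 × 6.335/10.29 = 1.93 V.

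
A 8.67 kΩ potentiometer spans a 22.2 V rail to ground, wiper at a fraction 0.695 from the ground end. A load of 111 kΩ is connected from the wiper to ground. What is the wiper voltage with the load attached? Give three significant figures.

The wiper splits the pot into (1−α)R = 2.644 kΩ above and αR = 6.026 kΩ below.
Lower section ‖ load = 5.715 kΩ.
V_wiper = 22.2 × 5.715/(2.644 + 5.715) = 15.2 V.

V ≈ 15.2 V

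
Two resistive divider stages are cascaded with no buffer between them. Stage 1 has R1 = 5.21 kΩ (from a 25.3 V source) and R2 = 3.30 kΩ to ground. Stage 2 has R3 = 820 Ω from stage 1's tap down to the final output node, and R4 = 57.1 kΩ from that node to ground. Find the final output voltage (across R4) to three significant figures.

V_out ≈ 9.35 V

Stage 2 presents R3+R4 = 57920 Ω as a load on stage 1's tap.
Stage 1's lower leg becomes R2‖(R3+R4) = 3122 Ω, so V_mid = 25.3 × 3122/8332 = 9.480 V.
Stage 2 is itself unloaded: V_out = V_mid × R4/(R3+R4) = 9.480 × 57100/57920 = 9.35 V.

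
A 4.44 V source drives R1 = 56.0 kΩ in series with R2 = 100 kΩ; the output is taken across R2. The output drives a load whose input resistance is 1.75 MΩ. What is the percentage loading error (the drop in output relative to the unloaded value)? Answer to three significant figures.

The divider's output (Thévenin) resistance is R1‖R2 = 35.90 kΩ.
Fractional drop under load = R_th/(R_th + R_L) = 35.90 / (35.90 + 1750) = 0.02010.
So the output falls by 2.01 %.

2.01 %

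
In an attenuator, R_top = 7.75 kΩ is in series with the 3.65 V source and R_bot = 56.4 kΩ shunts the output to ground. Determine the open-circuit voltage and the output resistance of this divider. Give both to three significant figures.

V_th is the open-circuit tap voltage: 3.65 × 56.4/(7.75 + 56.4) = 3.21 V.
With the supply zeroed, R_top and R_bot appear in parallel from the tap: R_th = R_top‖R_bot = (7.75 × 56.4)/64.15 = 6.81 kΩ.

V_th = 3.21 V, R_th = 6.81 kΩ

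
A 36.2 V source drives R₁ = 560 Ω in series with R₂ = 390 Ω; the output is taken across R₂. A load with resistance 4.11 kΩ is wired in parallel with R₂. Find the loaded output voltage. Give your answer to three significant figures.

The load sits in parallel with R₂: R₂‖R_L = (390 × 4110) / (390 + 4110) = 356.2 Ω.
V_out = 36.2 × 356.2 / (560 + 356.2) = 36.2 × 356.2/916.2 = 14.1 V.

V_out ≈ 14.1 V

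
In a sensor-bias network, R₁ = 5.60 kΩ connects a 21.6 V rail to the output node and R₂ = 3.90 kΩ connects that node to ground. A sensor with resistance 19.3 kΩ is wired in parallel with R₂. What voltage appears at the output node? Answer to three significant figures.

The load sits in parallel with R₂: R₂‖R_L = (3.90 × 19.3) / (3.90 + 19.3) = 3.244 kΩ.
V_out = 21.6 × 3.244 / (5.60 + 3.244) = 21.6 × 3.244/8.844 = 7.92 V.

V_out ≈ 7.92 V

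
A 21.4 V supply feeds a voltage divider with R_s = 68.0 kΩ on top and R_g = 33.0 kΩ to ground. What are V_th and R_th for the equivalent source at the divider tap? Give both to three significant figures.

V_th is the open-circuit tap voltage: 21.4 × 33.0/(68.0 + 33.0) = 6.99 V.
With the supply zeroed, R_s and R_g appear in parallel from the tap: R_th = R_s‖R_g = (68.0 × 33.0)/101.0 = 22.2 kΩ.

V_th = 6.99 V, R_th = 22.2 kΩ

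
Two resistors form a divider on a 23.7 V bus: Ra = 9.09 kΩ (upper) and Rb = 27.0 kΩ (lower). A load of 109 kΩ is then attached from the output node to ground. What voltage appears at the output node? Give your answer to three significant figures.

V_out ≈ 16.7 V

The load sits in parallel with Rb: Rb‖R_L = (27.0 × 109) / (27.0 + 109) = 21.64 kΩ.
V_out = 23.7 × 21.64 / (9.09 + 21.64) = 23.7 × 21.64/30.73 = 16.7 V.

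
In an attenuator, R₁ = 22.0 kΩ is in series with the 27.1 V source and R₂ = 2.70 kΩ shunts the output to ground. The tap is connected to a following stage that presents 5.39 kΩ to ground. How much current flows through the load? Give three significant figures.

R₂‖R_L = 1.799 kΩ; V_out = 27.1 × 1.799/23.80 = 2.048 V.
I_L = V_out / R_L = 2.048 / 5.39 kΩ = 0.380 mA.

I_L ≈ 0.380 mA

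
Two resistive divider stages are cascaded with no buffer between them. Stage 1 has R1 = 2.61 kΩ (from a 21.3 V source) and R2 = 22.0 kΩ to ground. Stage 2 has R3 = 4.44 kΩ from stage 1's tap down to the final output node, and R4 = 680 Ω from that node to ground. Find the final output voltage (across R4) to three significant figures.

V_out ≈ 1.74 V

Stage 2 presents R3+R4 = 5120 Ω as a load on stage 1's tap.
Stage 1's lower leg becomes R2‖(R3+R4) = 4153 Ω, so V_mid = 21.3 × 4153/6763 = 13.08 V.
Stage 2 is itself unloaded: V_out = V_mid × R4/(R3+R4) = 13.08 × 680/5120 = 1.74 V.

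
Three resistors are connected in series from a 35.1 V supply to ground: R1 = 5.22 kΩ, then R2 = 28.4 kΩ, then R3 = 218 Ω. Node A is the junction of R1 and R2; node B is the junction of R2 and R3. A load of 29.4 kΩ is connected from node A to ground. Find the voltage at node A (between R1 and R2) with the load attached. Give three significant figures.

V ≈ 25.8 V

Below node A the series string R2+R3 = 28620 Ω sits in parallel with the 29400 Ω load: 14500 Ω.
V_A = 35.1 × 14500/(5220 + 14500) = 25.8 V.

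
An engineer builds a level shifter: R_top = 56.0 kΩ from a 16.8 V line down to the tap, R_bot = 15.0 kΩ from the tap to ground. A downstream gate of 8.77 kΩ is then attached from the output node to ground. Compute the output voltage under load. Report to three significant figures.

V_out ≈ 1.51 V

The load sits in parallel with R_bot: R_bot‖R_L = (15.0 × 8.77) / (15.0 + 8.77) = 5.534 kΩ.
V_out = 16.8 × 5.534 / (56.0 + 5.534) = 16.8 × 5.534/61.53 = 1.51 V.
(Unloaded it would have been 3.55 V.)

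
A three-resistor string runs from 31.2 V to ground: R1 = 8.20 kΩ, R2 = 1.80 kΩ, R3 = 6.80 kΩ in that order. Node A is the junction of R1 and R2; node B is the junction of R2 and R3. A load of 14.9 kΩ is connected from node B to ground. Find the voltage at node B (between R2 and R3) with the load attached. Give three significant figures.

At node B, R3 is in parallel with the load: R3‖R_L = 4.669 kΩ.
Below node A the resistance is R2 + (R3‖R_L) = 6.469 kΩ, so V_A = 31.2 × 6.469/14.67 = 13.76 V.
Then V_B = V_A × (R3‖R_L)/(R2 + R3‖R_L) = 13.76 × 4.669/6.469 = 9.93 V.

V ≈ 9.93 V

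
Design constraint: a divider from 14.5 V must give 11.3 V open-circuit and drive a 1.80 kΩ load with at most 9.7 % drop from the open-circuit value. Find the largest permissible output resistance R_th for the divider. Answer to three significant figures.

R_th ≤ 193 Ω

Loading drop = R_th/(R_th + R_L) ≤ 0.0970, so R_th ≤ R_L · ε/(1−ε) = 1.80 kΩ × 0.0970/0.9030 = 193 Ω.
(Any R1, R2 with R2/(R1+R2) = 0.779 and R1‖R2 ≤ 193 Ω will meet the spec.)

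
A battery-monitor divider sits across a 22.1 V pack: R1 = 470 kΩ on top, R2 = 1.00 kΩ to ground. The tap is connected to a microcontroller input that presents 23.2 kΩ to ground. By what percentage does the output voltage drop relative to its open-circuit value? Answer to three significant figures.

The divider's output (Thévenin) resistance is R1‖R2 = 0.9979 kΩ.
Fractional drop under load = R_th/(R_th + R_L) = 0.9979 / (0.9979 + 23.2) = 0.04124.
So the output falls by 4.12 %.

4.12 %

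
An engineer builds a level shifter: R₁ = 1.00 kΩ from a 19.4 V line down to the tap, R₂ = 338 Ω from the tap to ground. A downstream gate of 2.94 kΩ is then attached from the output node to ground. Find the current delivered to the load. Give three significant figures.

R₂‖R_L = 303.1 Ω; V_out = 19.4 × 303.1/1303 = 4.513 V.
I_L = V_out / R_L = 4.513 / 2.94 kΩ = 1.54 mA.

I_L ≈ 1.54 mA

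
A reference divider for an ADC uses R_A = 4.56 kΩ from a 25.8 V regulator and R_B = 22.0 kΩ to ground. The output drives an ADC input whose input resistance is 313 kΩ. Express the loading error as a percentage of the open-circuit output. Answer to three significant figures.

The divider's output (Thévenin) resistance is R_A‖R_B = 3.777 kΩ.
Fractional drop under load = R_th/(R_th + R_L) = 3.777 / (3.777 + 313) = 0.01192.
So the output falls by 1.19 %.

1.19 %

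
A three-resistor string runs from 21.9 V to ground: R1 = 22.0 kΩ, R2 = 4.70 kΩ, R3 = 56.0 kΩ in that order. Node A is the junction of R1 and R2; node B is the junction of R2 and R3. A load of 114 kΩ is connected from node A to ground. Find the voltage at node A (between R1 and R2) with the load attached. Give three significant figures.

V ≈ 14.1 V

Below node A the series string R2+R3 = 60.70 kΩ sits in parallel with the 114 kΩ load: 39.61 kΩ.
V_A = 21.9 × 39.61/(22.0 + 39.61) = 14.1 V.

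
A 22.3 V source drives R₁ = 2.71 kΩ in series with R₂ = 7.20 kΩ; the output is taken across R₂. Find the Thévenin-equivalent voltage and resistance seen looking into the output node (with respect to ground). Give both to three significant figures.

V_th is the open-circuit tap voltage: 22.3 × 7.20/(2.71 + 7.20) = 16.2 V.
With the supply zeroed, R₁ and R₂ appear in parallel from the tap: R_th = R₁‖R₂ = (2.71 × 7.20)/9.910 = 1.97 kΩ.

V_th = 16.2 V, R_th = 1.97 kΩ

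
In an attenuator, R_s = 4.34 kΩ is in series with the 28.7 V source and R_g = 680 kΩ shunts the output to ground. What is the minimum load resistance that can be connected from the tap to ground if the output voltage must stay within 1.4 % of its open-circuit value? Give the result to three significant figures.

R_L(min) ≈ 304 kΩ

Output resistance R_th = R_s‖R_g = (4.34 × 680)/684.3 = 4.312 kΩ.
The fractional drop is R_th/(R_th + R_L); requiring this ≤ 0.0140 gives R_L ≥ R_th(1/0.0140 − 1) = 4.312 × 70.43 = 304 kΩ.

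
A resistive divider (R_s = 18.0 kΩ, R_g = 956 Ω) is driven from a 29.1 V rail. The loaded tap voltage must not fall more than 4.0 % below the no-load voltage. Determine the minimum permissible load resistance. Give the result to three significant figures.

R_L(min) ≈ 21.8 kΩ

Output resistance R_th = R_s‖R_g = (18000 × 956)/18960 = 907.8 Ω.
The fractional drop is R_th/(R_th + R_L); requiring this ≤ 0.0400 gives R_L ≥ R_th(1/0.0400 − 1) = 907.8 × 24.00 = 21.8 kΩ.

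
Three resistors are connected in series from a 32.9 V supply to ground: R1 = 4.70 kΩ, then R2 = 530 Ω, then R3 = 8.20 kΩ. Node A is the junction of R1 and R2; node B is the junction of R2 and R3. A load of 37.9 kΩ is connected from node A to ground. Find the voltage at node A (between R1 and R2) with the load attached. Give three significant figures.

Below node A the series string R2+R3 = 8730 Ω sits in parallel with the 37900 Ω load: 7096 Ω.
V_A = 32.9 × 7096/(4700 + 7096) = 19.8 V.

V ≈ 19.8 V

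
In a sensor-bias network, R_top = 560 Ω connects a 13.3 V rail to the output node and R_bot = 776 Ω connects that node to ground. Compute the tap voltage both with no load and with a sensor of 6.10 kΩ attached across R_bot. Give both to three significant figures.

Open-circuit: V = 13.3 × 776/(560 + 776) = 7.73 V.
With the load, R_bot becomes R_bot‖R_L = 688.4 Ω, so V = 13.3 × 688.4/1248 = 7.33 V.

Unloaded: 7.73 V; loaded: 7.33 V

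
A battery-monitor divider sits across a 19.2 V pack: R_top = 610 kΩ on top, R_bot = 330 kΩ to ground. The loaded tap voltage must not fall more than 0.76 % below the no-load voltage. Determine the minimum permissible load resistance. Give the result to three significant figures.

R_L(min) ≈ 28.0 MΩ

Output resistance R_th = R_top‖R_bot = (610 × 330)/940.0 = 214.1 kΩ.
The fractional drop is R_th/(R_th + R_L); requiring this ≤ 0.00760 gives R_L ≥ R_th(1/0.00760 − 1) = 214.1 × 130.6 = 28.0 MΩ.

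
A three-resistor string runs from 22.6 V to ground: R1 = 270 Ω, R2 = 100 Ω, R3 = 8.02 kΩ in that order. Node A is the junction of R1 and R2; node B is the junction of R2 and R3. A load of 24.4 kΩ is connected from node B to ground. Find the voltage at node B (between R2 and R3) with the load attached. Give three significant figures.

At node B, R3 is in parallel with the load: R3‖R_L = 6036 Ω.
Below node A the resistance is R2 + (R3‖R_L) = 6136 Ω, so V_A = 22.6 × 6136/6406 = 21.65 V.
Then V_B = V_A × (R3‖R_L)/(R2 + R3‖R_L) = 21.65 × 6036/6136 = 21.3 V.

V ≈ 21.3 V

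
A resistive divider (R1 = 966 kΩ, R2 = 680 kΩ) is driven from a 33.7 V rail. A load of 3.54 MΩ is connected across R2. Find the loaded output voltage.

The load sits in parallel with R2: R2‖R_L = (680 × 3540) / (680 + 3540) = 570.4 kΩ.
V_out = 33.7 × 570.4 / (966 + 570.4) = 33.7 × 570.4/1536 = 12.5 V.
(Unloaded it would have been 13.9 V.)

V_out ≈ 12.5 V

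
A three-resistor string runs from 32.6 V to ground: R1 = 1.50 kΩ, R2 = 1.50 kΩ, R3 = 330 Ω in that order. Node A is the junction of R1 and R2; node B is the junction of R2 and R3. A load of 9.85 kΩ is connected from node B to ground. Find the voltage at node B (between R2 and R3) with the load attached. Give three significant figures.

At node B, R3 is in parallel with the load: R3‖R_L = 319.3 Ω.
Below node A the resistance is R2 + (R3‖R_L) = 1819 Ω, so V_A = 32.6 × 1819/3319 = 17.87 V.
Then V_B = V_A × (R3‖R_L)/(R2 + R3‖R_L) = 17.87 × 319.3/1819 = 3.14 V.

V ≈ 3.14 V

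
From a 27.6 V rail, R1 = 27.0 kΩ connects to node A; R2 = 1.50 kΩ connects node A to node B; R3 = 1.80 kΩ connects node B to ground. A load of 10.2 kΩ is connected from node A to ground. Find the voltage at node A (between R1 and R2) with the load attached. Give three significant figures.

Below node A the series string R2+R3 = 3.300 kΩ sits in parallel with the 10.2 kΩ load: 2.493 kΩ.
V_A = 27.6 × 2.493/(27.0 + 2.493) = 2.33 V.

V ≈ 2.33 V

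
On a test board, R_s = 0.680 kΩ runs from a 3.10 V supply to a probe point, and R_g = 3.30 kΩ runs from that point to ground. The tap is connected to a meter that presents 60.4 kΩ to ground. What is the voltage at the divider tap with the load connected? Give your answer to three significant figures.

V_out ≈ 2.55 V

The load sits in parallel with R_g: R_g‖R_L = (3300 × 60400) / (3300 + 60400) = 3129 Ω.
V_out = 3.10 × 3129 / (680 + 3129) = 3.10 × 3129/3809 = 2.55 V.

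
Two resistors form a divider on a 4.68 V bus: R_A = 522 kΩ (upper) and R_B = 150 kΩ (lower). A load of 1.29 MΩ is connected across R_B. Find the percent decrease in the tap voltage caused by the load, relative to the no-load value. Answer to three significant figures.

8.28 %

Unloaded V = 4.68 × 150/672.0 = 1.0446 V.
Loaded: R_B‖R_L = 134.4 kΩ, giving V = 4.68 × 134.4/656.4 = 0.95810 V.
Drop = (1.0446 − 0.95810) / 1.0446 = 8.28 %.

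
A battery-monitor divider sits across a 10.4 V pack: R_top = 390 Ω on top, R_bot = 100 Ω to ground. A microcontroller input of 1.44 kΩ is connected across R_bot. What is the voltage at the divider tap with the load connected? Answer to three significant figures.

V_out ≈ 2.01 V

The load sits in parallel with R_bot: R_bot‖R_L = (100 × 1440) / (100 + 1440) = 93.51 Ω.
V_out = 10.4 × 93.51 / (390 + 93.51) = 10.4 × 93.51/483.5 = 2.01 V.
(Unloaded it would have been 2.12 V.)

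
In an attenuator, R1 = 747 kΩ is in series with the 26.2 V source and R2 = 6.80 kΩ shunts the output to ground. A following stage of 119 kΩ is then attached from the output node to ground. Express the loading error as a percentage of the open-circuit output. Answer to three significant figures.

The divider's output (Thévenin) resistance is R1‖R2 = 6.739 kΩ.
Fractional drop under load = R_th/(R_th + R_L) = 6.739 / (6.739 + 119) = 0.05359.
So the output falls by 5.36 %.

5.36 %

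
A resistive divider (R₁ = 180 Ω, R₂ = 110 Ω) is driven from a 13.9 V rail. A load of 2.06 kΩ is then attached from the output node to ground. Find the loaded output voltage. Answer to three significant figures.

The load sits in parallel with R₂: R₂‖R_L = (110 × 2060) / (110 + 2060) = 104.4 Ω.
V_out = 13.9 × 104.4 / (180 + 104.4) = 13.9 × 104.4/284.4 = 5.10 V.
(Unloaded it would have been 5.27 V.)

V_out ≈ 5.10 V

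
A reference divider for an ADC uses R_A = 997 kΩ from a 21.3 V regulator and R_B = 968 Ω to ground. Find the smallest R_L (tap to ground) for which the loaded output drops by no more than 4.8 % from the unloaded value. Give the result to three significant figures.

R_L(min) ≈ 19.2 kΩ

Output resistance R_th = R_A‖R_B = (997000 × 968)/998000 = 967.1 Ω.
The fractional drop is R_th/(R_th + R_L); requiring this ≤ 0.0480 gives R_L ≥ R_th(1/0.0480 − 1) = 967.1 × 19.83 = 19.2 kΩ.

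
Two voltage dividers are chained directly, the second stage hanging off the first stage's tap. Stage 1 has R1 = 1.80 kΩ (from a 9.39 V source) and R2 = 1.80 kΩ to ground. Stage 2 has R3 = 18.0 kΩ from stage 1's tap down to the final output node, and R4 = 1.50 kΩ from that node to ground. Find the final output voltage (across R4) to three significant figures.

V_out ≈ 0.345 V

Stage 2 presents R3+R4 = 19.50 kΩ as a load on stage 1's tap.
Stage 1's lower leg becomes R2‖(R3+R4) = 1.648 kΩ, so V_mid = 9.39 × 1.648/3.448 = 4.488 V.
Stage 2 is itself unloaded: V_out = V_mid × R4/(R3+R4) = 4.488 × 1.50/19.50 = 0.345 V.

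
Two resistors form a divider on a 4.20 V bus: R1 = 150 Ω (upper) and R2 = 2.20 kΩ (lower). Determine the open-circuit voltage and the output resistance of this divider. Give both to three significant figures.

V_th is the open-circuit tap voltage: 4.20 × 2200/(150 + 2200) = 3.93 V.
With the supply zeroed, R1 and R2 appear in parallel from the tap: R_th = R1‖R2 = (150 × 2200)/2350 = 140 Ω.

V_th = 3.93 V, R_th = 140 Ω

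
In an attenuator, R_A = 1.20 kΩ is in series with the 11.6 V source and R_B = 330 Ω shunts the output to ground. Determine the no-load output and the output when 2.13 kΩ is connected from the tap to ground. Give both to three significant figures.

Open-circuit: V = 11.6 × 330/(1200 + 330) = 2.50 V.
With the load, R_B becomes R_B‖R_L = 285.7 Ω, so V = 11.6 × 285.7/1486 = 2.23 V.

Unloaded: 2.50 V; loaded: 2.23 V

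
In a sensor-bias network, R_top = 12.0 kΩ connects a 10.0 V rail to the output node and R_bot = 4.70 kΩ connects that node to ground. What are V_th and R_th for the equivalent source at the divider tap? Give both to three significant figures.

V_th = 2.81 V, R_th = 3.38 kΩ

V_th is the open-circuit tap voltage: 10.0 × 4.70/(12.0 + 4.70) = 2.81 V.
With the supply zeroed, R_top and R_bot appear in parallel from the tap: R_th = R_top‖R_bot = (12.0 × 4.70)/16.70 = 3.38 kΩ.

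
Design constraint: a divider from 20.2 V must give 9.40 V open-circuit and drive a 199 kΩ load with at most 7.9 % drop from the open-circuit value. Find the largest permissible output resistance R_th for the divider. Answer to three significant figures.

R_th ≤ 17.1 kΩ

Loading drop = R_th/(R_th + R_L) ≤ 0.0790, so R_th ≤ R_L · ε/(1−ε) = 199 kΩ × 0.0790/0.9210 = 17.1 kΩ.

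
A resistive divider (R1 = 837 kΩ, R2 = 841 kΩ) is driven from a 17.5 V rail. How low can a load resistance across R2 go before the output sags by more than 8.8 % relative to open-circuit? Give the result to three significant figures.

Output resistance R_th = R1‖R2 = (837 × 841)/1678 = 419.5 kΩ.
The fractional drop is R_th/(R_th + R_L); requiring this ≤ 0.0880 gives R_L ≥ R_th(1/0.0880 − 1) = 419.5 × 10.36 = 4.35 MΩ.

R_L(min) ≈ 4.35 MΩ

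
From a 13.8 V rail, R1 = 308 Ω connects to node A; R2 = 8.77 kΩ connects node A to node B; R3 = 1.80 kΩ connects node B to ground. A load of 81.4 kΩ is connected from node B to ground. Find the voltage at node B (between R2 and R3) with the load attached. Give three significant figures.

At node B, R3 is in parallel with the load: R3‖R_L = 1761 Ω.
Below node A the resistance is R2 + (R3‖R_L) = 10530 Ω, so V_A = 13.8 × 10530/10840 = 13.41 V.
Then V_B = V_A × (R3‖R_L)/(R2 + R3‖R_L) = 13.41 × 1761/10530 = 2.24 V.

V ≈ 2.24 V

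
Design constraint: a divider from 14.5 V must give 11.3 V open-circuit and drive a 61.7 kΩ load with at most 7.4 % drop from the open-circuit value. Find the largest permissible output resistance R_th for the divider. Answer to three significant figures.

R_th ≤ 4.93 kΩ

Loading drop = R_th/(R_th + R_L) ≤ 0.0740, so R_th ≤ R_L · ε/(1−ε) = 61.7 kΩ × 0.0740/0.9260 = 4.93 kΩ.
(Any R1, R2 with R2/(R1+R2) = 0.779 and R1‖R2 ≤ 4.93 kΩ will meet the spec.)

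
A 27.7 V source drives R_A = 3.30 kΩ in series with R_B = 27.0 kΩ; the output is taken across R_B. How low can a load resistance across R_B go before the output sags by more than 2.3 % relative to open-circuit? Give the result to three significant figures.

Output resistance R_th = R_A‖R_B = (3.30 × 27.0)/30.30 = 2.941 kΩ.
The fractional drop is R_th/(R_th + R_L); requiring this ≤ 0.0230 gives R_L ≥ R_th(1/0.0230 − 1) = 2.941 × 42.48 = 125 kΩ.

R_L(min) ≈ 125 kΩ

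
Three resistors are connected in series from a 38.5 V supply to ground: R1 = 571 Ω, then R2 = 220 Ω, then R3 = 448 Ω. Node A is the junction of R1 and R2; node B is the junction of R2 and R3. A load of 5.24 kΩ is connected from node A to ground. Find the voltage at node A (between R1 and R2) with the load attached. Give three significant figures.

V ≈ 19.6 V

Below node A the series string R2+R3 = 668.0 Ω sits in parallel with the 5240 Ω load: 592.5 Ω.
V_A = 38.5 × 592.5/(571 + 592.5) = 19.6 V.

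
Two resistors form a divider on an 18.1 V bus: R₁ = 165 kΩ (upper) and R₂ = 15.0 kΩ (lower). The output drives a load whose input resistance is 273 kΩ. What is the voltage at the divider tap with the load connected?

V_out ≈ 1.44 V

The load sits in parallel with R₂: R₂‖R_L = (15.0 × 273) / (15.0 + 273) = 14.22 kΩ.
V_out = 18.1 × 14.22 / (165 + 14.22) = 18.1 × 14.22/179.2 = 1.44 V.
(Unloaded it would have been 1.51 V.)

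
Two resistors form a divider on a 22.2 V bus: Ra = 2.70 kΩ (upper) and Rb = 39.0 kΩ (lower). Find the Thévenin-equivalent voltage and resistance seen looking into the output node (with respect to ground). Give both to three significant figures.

V_th = 20.8 V, R_th = 2.53 kΩ

V_th is the open-circuit tap voltage: 22.2 × 39.0/(2.70 + 39.0) = 20.8 V.
With the supply zeroed, Ra and Rb appear in parallel from the tap: R_th = Ra‖Rb = (2.70 × 39.0)/41.70 = 2.53 kΩ.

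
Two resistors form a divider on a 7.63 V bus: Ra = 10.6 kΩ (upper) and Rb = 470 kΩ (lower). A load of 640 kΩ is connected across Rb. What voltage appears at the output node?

The load sits in parallel with Rb: Rb‖R_L = (470 × 640) / (470 + 640) = 271.0 kΩ.
V_out = 7.63 × 271.0 / (10.6 + 271.0) = 7.63 × 271.0/281.6 = 7.34 V.
(Unloaded it would have been 7.46 V.)

V_out ≈ 7.34 V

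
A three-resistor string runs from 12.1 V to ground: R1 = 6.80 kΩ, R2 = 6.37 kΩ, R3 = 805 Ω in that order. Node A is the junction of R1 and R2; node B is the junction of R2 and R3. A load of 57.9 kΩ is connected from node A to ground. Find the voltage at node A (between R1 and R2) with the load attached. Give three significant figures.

Below node A the series string R2+R3 = 7175 Ω sits in parallel with the 57900 Ω load: 6384 Ω.
V_A = 12.1 × 6384/(6800 + 6384) = 5.86 V.

V ≈ 5.86 V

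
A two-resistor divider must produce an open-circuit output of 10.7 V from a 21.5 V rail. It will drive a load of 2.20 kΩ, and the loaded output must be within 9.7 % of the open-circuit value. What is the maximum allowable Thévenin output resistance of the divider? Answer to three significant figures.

R_th ≤ 236 Ω

Loading drop = R_th/(R_th + R_L) ≤ 0.0970, so R_th ≤ R_L · ε/(1−ε) = 2.20 kΩ × 0.0970/0.9030 = 236 Ω.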